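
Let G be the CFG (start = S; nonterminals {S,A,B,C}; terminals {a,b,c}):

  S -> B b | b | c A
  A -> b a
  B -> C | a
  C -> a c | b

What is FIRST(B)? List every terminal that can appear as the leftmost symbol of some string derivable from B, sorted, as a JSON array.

FIRST sets, iterate to fixpoint:
pass 1:
  A via A→b a: +{b}
  B via B→a: +{a}
  C via C→a c: +{a}
  C via C→b: +{b}
  S via S→B b: +{a}
  S via S→b: +{b}
  S via S→c A: +{c}
  FIRST[S]={a,b,c}  FIRST[A]={b}  FIRST[B]={a}  FIRST[C]={a,b}
pass 2:
  B via B→C: +{b}
  FIRST[S]={a,b,c}  FIRST[A]={b}  FIRST[B]={a,b}  FIRST[C]={a,b}
pass 3: (no change)
  FIRST[S]={a,b,c}  FIRST[A]={b}  FIRST[B]={a,b}  FIRST[C]={a,b}

FIRST(B) = ["a", "b"]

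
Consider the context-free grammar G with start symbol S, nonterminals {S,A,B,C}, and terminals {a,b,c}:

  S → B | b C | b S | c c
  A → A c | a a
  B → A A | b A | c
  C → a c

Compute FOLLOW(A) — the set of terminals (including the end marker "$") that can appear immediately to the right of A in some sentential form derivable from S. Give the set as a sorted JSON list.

FIRST iteration:
round 1:
  A via A→a a: +{a}
  B via B→A A: +{a}
  B via B→b A: +{b}
  B via B→c: +{c}
  C via C→a c: +{a}
  S via S→B: +{a,b,c}
  S: {a,b,c}  A: {a}  B: {a,b,c}  C: {a}
round 2: done
  S: {a,b,c}  A: {a}  B: {a,b,c}  C: {a}

FOLLOW sets:
FOLLOW(S) := {$}
[1]
  A→A c: FOLLOW(A) ⊇ FIRST(c) = {c}; new: +{c}
  B→A A: FOLLOW(A) ⊇ FIRST(A) = {a}; new: +{a}
  S→B: FOLLOW(B) ⊇ FOLLOW(S) ⊇ {$}; new: +{$}
  S→b C: FOLLOW(C) ⊇ FOLLOW(S) ⊇ {$}; new: +{$}
  S: {$}  A: {a,c}  B: {$}  C: {$}
[2]
  B→A A: FOLLOW(A) ⊇ FOLLOW(B) ⊇ {$}; new: +{$}
  S: {$}  A: {$,a,c}  B: {$}  C: {$}
[3] (no change)
  S: {$}  A: {$,a,c}  B: {$}  C: {$}

FOLLOW(A) = ["$", "a", "c"]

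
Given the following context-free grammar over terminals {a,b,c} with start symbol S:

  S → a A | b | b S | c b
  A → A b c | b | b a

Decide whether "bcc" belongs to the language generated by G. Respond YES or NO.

Convert to CNF:
  S -> T0 S | T1 T0 | T2 A | b
  A -> A X3 | T0 T2 | b
  T0 -> b
  T1 -> c
  T2 -> a
  X3 -> T0 T1

CYK table (by increasing span):
  cell(0,0) b: {A,S,T0}  orig:{A,S}
  cell(1,1) c: {T1}  orig:{}
  cell(2,2) c: {T1}  orig:{}
  cell(0,1) bc: {X3}  orig:{}
  cell(1,2) cc: ∅
  cell(0,2) bcc: ∅

S ∉ T[0,2] ⇒ NO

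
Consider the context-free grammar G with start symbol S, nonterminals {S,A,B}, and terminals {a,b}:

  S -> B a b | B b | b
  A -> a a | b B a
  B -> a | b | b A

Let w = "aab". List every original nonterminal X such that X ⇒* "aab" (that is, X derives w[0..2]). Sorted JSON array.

Convert to CNF:
  S -> B T1 | B X3 | b
  A -> T0 T0 | T1 X2
  B -> T1 A | a | b
  T0 -> a
  T1 -> b
  X2 -> B T0
  X3 -> T0 T1

Fill CYK table bottom-up — only the sub-triangle for w[0..2]:
  cell(0,0) a: {B,T0}  orig:{B}
  cell(1,1) a: {B,T0}  orig:{B}
  cell(2,2) b: {B,S,T1}  orig:{B,S}
  cell(0,1) aa: {A,X2}  orig:{A}
  cell(1,2) ab: {S,X3}  orig:{S}
  cell(0,2) aab: {S}

Original NTs in T[0,2] deriving "aab": ["S"]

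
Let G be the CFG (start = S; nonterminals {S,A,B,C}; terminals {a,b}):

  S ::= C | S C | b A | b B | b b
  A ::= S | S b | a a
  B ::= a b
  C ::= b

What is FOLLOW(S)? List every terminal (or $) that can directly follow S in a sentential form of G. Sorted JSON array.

Compute FIRST by fixpoint:
[1]
  A via A→a a: +{a}
  B via B→a b: +{a}
  C via C→b: +{b}
  S via S→C: +{b}
  S: {b}  A: {a}  B: {a}  C: {b}
[2]
  A via A→S: +{b}
  S: {b}  A: {a,b}  B: {a}  C: {b}
[3] done
  S: {b}  A: {a,b}  B: {a}  C: {b}

FOLLOW sets:
initialize: $ ∈ FOLLOW(S)
pass 1:
  A→S b: FOLLOW(S) ⊇ FIRST(b) = {b}; new: +{b}
  S→C: FOLLOW(C) ⊇ FOLLOW(S) ⊇ {$,b}; new: +{$,b}
  S→b A: FOLLOW(A) ⊇ FOLLOW(S) ⊇ {$,b}; new: +{$,b}
  S→b B: FOLLOW(B) ⊇ FOLLOW(S) ⊇ {$,b}; new: +{$,b}
  FOLLOW[S]={$,b}  FOLLOW[A]={$,b}  FOLLOW[B]={$,b}  FOLLOW[C]={$,b}
pass 2: (stable)
  FOLLOW[S]={$,b}  FOLLOW[A]={$,b}  FOLLOW[B]={$,b}  FOLLOW[C]={$,b}

FOLLOW(S) = ["$", "b"]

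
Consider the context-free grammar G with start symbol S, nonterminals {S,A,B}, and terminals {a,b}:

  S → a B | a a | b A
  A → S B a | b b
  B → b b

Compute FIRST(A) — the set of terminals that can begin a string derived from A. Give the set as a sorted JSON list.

Compute FIRST by fixpoint:
[1]
  A via A→b b: +{b}
  B via B→b b: +{b}
  S via S→a B: +{a}
  S via S→b A: +{b}
  FIRST[S]={a,b}  FIRST[A]={b}  FIRST[B]={b}
[2]
  A via A→S B a: +{a}
  FIRST[S]={a,b}  FIRST[A]={a,b}  FIRST[B]={b}
[3] — fixpoint
  FIRST[S]={a,b}  FIRST[A]={a,b}  FIRST[B]={b}

FIRST(A) = ["a", "b"]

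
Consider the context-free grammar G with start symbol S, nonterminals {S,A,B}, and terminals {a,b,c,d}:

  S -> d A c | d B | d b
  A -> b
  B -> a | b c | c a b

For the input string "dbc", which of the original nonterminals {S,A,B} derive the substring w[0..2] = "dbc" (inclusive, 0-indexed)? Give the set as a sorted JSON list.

CNF form of G:
  S -> T3 B | T3 T0 | T3 X5
  A -> b
  B -> T0 T1 | T1 X4 | a
  T0 -> b
  T1 -> c
  T2 -> a
  T3 -> d
  X4 -> T2 T0
  X5 -> A T1

CYK fill — only the sub-triangle for w[0..2]:
  T[0,0] 'd' = {T3}  orig:{}
  T[1,1] 'b' = {A,T0}  orig:{A}
  T[2,2] 'c' = {T1}  orig:{}
  T[0,1] 'db' = {S}
  T[1,2] 'bc' = {B,X5}  orig:{B}
  T[0,2] 'dbc' = {S}

Original NTs in T[0,2] deriving "dbc": ["S"]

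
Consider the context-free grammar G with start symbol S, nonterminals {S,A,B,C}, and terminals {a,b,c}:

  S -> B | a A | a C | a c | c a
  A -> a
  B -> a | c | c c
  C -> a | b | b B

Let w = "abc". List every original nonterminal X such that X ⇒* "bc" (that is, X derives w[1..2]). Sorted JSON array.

Convert to CNF:
  S -> T0 T0 | T0 T2 | T2 A | T2 C | T2 T0 | a | c
  A -> a
  B -> T0 T0 | a | c
  C -> T1 B | a | b
  T0 -> c
  T1 -> b
  T2 -> a

Fill CYK table bottom-up — only the sub-triangle for w[1..2]:
  cell(1,1) b: {C,T1}  orig:{C}
  cell(2,2) c: {B,S,T0}  orig:{B,S}
  cell(1,2) bc: {C}

Original NTs in T[1,2] deriving "bc": ["C"]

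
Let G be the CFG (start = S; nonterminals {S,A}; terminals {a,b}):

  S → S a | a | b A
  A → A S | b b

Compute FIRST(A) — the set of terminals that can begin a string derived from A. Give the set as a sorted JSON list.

FIRST sets, iterate to fixpoint:
iter 1:
  A via A→b b: +{b}
  S via S→a: +{a}
  S via S→b A: +{b}
  FIRST[S]={a,b}  FIRST[A]={b}
iter 2: (stable)
  FIRST[S]={a,b}  FIRST[A]={b}

FIRST(A) = ["b"]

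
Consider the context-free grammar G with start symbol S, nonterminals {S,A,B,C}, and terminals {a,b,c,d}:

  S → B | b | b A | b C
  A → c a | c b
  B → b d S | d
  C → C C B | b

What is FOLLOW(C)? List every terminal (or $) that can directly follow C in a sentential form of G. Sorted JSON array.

FIRST iteration:
iter 1:
  A via A→c a: +{c}
  B via B→b d S: +{b}
  B via B→d: +{d}
  C via C→b: +{b}
  S via S→B: +{b,d}
  FIRST(S)={b,d}  FIRST(A)={c}  FIRST(B)={b,d}  FIRST(C)={b}
iter 2: — fixpoint
  FIRST(S)={b,d}  FIRST(A)={c}  FIRST(B)={b,d}  FIRST(C)={b}

FOLLOW sets:
FOLLOW(S) := {$}
pass 1:
  C→C C B: FOLLOW(C) ⊇ FIRST(C) = {b}; new: +{b}
  C→C C B: FOLLOW(C) ⊇ FIRST(B) = {b,d}; new: +{d}
  C→C C B: FOLLOW(B) ⊇ FOLLOW(C) ⊇ {b,d}; new: +{b,d}
  S→B: FOLLOW(B) ⊇ FOLLOW(S) ⊇ {$}; new: +{$}
  S→b A: FOLLOW(A) ⊇ FOLLOW(S) ⊇ {$}; new: +{$}
  S→b C: FOLLOW(C) ⊇ FOLLOW(S) ⊇ {$}; new: +{$}
  S: {$}  A: {$}  B: {$,b,d}  C: {$,b,d}
pass 2:
  B→b d S: FOLLOW(S) ⊇ FOLLOW(B) ⊇ {$,b,d}; new: +{b,d}
  S→b A: FOLLOW(A) ⊇ FOLLOW(S) ⊇ {$,b,d}; new: +{b,d}
  S: {$,b,d}  A: {$,b,d}  B: {$,b,d}  C: {$,b,d}
pass 3: (no change)
  S: {$,b,d}  A: {$,b,d}  B: {$,b,d}  C: {$,b,d}

FOLLOW(C) = ["$", "b", "d"]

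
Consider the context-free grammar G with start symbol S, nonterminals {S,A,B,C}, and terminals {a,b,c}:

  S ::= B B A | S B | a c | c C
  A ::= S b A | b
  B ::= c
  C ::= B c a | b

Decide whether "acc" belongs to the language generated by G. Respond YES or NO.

Convert to CNF:
  S -> B X5 | S B | T1 C | T2 T1
  A -> S X3 | b
  B -> c
  C -> B X4 | b
  T0 -> b
  T1 -> c
  T2 -> a
  X3 -> T0 A
  X4 -> T1 T2
  X5 -> B A

CYK fill:
  cell(0,0) a: {T2}  orig:{}
  cell(1,1) c: {B,T1}  orig:{B}
  cell(2,2) c: {B,T1}  orig:{B}
  cell(0,1) ac: {S}
  cell(1,2) cc: ∅
  cell(0,2) acc: {S}

S ∈ T[0,2] ⇒ YES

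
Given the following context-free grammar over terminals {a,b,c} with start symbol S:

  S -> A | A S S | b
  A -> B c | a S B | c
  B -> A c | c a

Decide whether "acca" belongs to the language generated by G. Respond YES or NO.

CNF form of G:
  S -> A X3 | B T0 | T1 X4 | b | c
  A -> B T0 | T1 X2 | c
  B -> A T0 | T0 T1
  T0 -> c
  T1 -> a
  X2 -> S B
  X3 -> S S
  X4 -> S B

Fill CYK table bottom-up:
  cell(0,0) a: {T1}  orig:{}
  cell(1,1) c: {A,S,T0}  orig:{A,S}
  cell(2,2) c: {A,S,T0}  orig:{A,S}
  cell(3,3) a: {T1}  orig:{}
  cell(0,1) ac: ∅
  cell(1,2) cc: {B,X3}  orig:{B}
  cell(2,3) ca: {B}
  cell(0,2) acc: ∅
  cell(1,3) cca: {X2,X4}  orig:{}
  cell(0,3) acca: {A,S}

S ∈ T[0,3] ⇒ YES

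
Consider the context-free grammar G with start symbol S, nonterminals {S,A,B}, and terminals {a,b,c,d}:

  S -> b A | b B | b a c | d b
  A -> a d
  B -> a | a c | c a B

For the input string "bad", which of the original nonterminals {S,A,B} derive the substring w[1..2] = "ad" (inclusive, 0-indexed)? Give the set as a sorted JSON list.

Convert to CNF:
  S -> T1 T3 | T3 A | T3 B | T3 X5
  A -> T0 T1
  B -> T0 T2 | T2 X4 | a
  T0 -> a
  T1 -> d
  T2 -> c
  T3 -> b
  X4 -> T0 B
  X5 -> T0 T2

Fill CYK table bottom-up (cells [i..j] with 1 ≤ i ≤ j ≤ 2 only):
  T[1,1] 'a' = {B,T0}  orig:{B}
  T[2,2] 'd' = {T1}  orig:{}
  T[1,2] 'ad' = {A}

Original NTs in T[1,2] deriving "ad": ["A"]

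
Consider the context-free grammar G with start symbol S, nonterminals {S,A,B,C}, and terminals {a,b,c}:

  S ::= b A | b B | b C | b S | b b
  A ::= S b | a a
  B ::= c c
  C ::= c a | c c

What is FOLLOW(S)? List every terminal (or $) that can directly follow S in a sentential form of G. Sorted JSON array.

Compute FIRST by fixpoint:
iter 1:
  A via A→a a: +{a}
  B via B→c c: +{c}
  C via C→c a: +{c}
  S via S→b A: +{b}
  FIRST(S)={b}  FIRST(A)={a}  FIRST(B)={c}  FIRST(C)={c}
iter 2:
  A via A→S b: +{b}
  FIRST(S)={b}  FIRST(A)={a,b}  FIRST(B)={c}  FIRST(C)={c}
iter 3: done
  FIRST(S)={b}  FIRST(A)={a,b}  FIRST(B)={c}  FIRST(C)={c}

FOLLOW sets:
seed FOLLOW(S) with $
pass 1:
  A→S b: FOLLOW(S) ⊇ FIRST(b) = {b}; new: +{b}
  S→b A: FOLLOW(A) ⊇ FOLLOW(S) ⊇ {$,b}; new: +{$,b}
  S→b B: FOLLOW(B) ⊇ FOLLOW(S) ⊇ {$,b}; new: +{$,b}
  S→b C: FOLLOW(C) ⊇ FOLLOW(S) ⊇ {$,b}; new: +{$,b}
  FOLLOW(S)={$,b}  FOLLOW(A)={$,b}  FOLLOW(B)={$,b}  FOLLOW(C)={$,b}
pass 2: (stable)
  FOLLOW(S)={$,b}  FOLLOW(A)={$,b}  FOLLOW(B)={$,b}  FOLLOW(C)={$,b}

FOLLOW(S) = ["$", "b"]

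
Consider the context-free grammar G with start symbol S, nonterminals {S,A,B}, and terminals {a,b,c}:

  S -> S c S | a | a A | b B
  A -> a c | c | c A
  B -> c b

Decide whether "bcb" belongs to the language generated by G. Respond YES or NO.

Convert to CNF:
  S -> S X3 | T0 A | T2 B | a
  A -> T0 T1 | T1 A | c
  B -> T1 T2
  T0 -> a
  T1 -> c
  T2 -> b
  X3 -> T1 S

CYK fill:
  T[0,0] 'b' = {T2}  orig:{}
  T[1,1] 'c' = {A,T1}  orig:{A}
  T[2,2] 'b' = {T2}  orig:{}
  T[0,1] 'bc' = ∅
  T[1,2] 'cb' = {B}
  T[0,2] 'bcb' = {S}

S ∈ T[0,2] ⇒ YES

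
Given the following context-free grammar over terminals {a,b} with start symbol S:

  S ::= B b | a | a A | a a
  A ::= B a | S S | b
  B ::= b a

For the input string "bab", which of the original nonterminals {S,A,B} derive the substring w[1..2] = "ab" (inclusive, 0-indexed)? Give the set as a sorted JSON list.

Convert to CNF:
  S -> B T1 | T0 A | T0 T0 | a
  A -> B T0 | S S | b
  B -> T1 T0
  T0 -> a
  T1 -> b

CYK table (by increasing span), restricted to cells inside w[1..2]:
  cell(1,1) a: {S,T0}  orig:{S}
  cell(2,2) b: {A,T1}  orig:{A}
  cell(1,2) ab: {S}

Original NTs in T[1,2] deriving "ab": ["S"]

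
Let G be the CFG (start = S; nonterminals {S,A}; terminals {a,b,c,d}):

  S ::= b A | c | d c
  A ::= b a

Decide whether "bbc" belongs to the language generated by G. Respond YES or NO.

Convert to CNF:
  S -> T0 A | T2 T3 | c
  A -> T0 T1
  T0 -> b
  T1 -> a
  T2 -> d
  T3 -> c

CYK table (by increasing span):
  T[0,0] 'b' = {T0}  orig:{}
  T[1,1] 'b' = {T0}  orig:{}
  T[2,2] 'c' = {S,T3}  orig:{S}
  T[0,1] 'bb' = ∅
  T[1,2] 'bc' = ∅
  T[0,2] 'bbc' = ∅

S ∉ T[0,2] ⇒ NO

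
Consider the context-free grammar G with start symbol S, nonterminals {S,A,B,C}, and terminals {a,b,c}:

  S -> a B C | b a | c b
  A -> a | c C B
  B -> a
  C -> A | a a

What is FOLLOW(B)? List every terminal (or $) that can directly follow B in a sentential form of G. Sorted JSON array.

FIRST iteration:
[1]
  A via A→a: +{a}
  A via A→c C B: +{c}
  B via B→a: +{a}
  C via C→A: +{a,c}
  S via S→a B C: +{a}
  S via S→b a: +{b}
  S via S→c b: +{c}
  S: {a,b,c}  A: {a,c}  B: {a}  C: {a,c}
[2] done
  S: {a,b,c}  A: {a,c}  B: {a}  C: {a,c}

FOLLOW iteration:
initialize: $ ∈ FOLLOW(S)
pass 1:
  A→c C B: FOLLOW(C) ⊇ FIRST(B) = {a}; new: +{a}
  C→A: FOLLOW(A) ⊇ FOLLOW(C) ⊇ {a}; new: +{a}
  S→a B C: FOLLOW(B) ⊇ FIRST(C) = {a,c}; new: +{a,c}
  S→a B C: FOLLOW(C) ⊇ FOLLOW(S) ⊇ {$}; new: +{$}
  FOLLOW[S]={$}  FOLLOW[A]={a}  FOLLOW[B]={a,c}  FOLLOW[C]={$,a}
pass 2:
  C→A: FOLLOW(A) ⊇ FOLLOW(C) ⊇ {$,a}; new: +{$}
  FOLLOW[S]={$}  FOLLOW[A]={$,a}  FOLLOW[B]={a,c}  FOLLOW[C]={$,a}
pass 3:
  A→c C B: FOLLOW(B) ⊇ FOLLOW(A) ⊇ {$,a}; new: +{$}
  FOLLOW[S]={$}  FOLLOW[A]={$,a}  FOLLOW[B]={$,a,c}  FOLLOW[C]={$,a}
pass 4: (stable)
  FOLLOW[S]={$}  FOLLOW[A]={$,a}  FOLLOW[B]={$,a,c}  FOLLOW[C]={$,a}

FOLLOW(B) = ["$", "a", "c"]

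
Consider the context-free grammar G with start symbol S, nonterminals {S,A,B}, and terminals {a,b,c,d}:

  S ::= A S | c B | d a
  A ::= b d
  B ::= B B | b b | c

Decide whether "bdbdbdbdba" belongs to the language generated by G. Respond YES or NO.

CNF form of G:
  S -> A S | T1 T3 | T2 B
  A -> T0 T1
  B -> B B | T0 T0 | c
  T0 -> b
  T1 -> d
  T2 -> c
  T3 -> a

Fill CYK table bottom-up:
  cell(0,0) b: {T0}  orig:{}
  cell(1,1) d: {T1}  orig:{}
  cell(2,2) b: {T0}  orig:{}
  cell(3,3) d: {T1}  orig:{}
  cell(4,4) b: {T0}  orig:{}
  cell(5,5) d: {T1}  orig:{}
  cell(6,6) b: {T0}  orig:{}
  cell(7,7) d: {T1}  orig:{}
  cell(8,8) b: {T0}  orig:{}
  cell(9,9) a: {T3}  orig:{}
  cell(0,1) bd: {A}
  cell(1,2) db: ∅
  cell(2,3) bd: {A}
  cell(3,4) db: ∅
  cell(4,5) bd: {A}
  cell(5,6) db: ∅
  cell(6,7) bd: {A}
  cell(7,8) db: ∅
  cell(8,9) ba: ∅
  cell(0,2) bdb: ∅
  cell(1,3) dbd: ∅
  cell(2,4) bdb: ∅
  cell(3,5) dbd: ∅
  cell(4,6) bdb: ∅
  cell(5,7) dbd: ∅
  cell(6,8) bdb: ∅
  cell(7,9) dba: ∅
  cell(0,3) bdbd: ∅
  cell(1,4) dbdb: ∅
  cell(2,5) bdbd: ∅
  cell(3,6) dbdb: ∅
  cell(4,7) bdbd: ∅
  cell(5,8) dbdb: ∅
  cell(6,9) bdba: ∅
  cell(0,4) bdbdb: ∅
  cell(1,5) dbdbd: ∅
  cell(2,6) bdbdb: ∅
  cell(3,7) dbdbd: ∅
  cell(4,8) bdbdb: ∅
  cell(5,9) dbdba: ∅
  cell(0,5) bdbdbd: ∅
  cell(1,6) dbdbdb: ∅
  cell(2,7) bdbdbd: ∅
  cell(3,8) dbdbdb: ∅
  cell(4,9) bdbdba: ∅
  cell(0,6) bdbdbdb: ∅
  cell(1,7) dbdbdbd: ∅
  cell(2,8) bdbdbdb: ∅
  cell(3,9) dbdbdba: ∅
  cell(0,7) bdbdbdbd: ∅
  cell(1,8) dbdbdbdb: ∅
  cell(2,9) bdbdbdba: ∅
  cell(0,8) bdbdbdbdb: ∅
  cell(1,9) dbdbdbdba: ∅
  cell(0,9) bdbdbdbdba: ∅

S ∉ T[0,9] ⇒ NO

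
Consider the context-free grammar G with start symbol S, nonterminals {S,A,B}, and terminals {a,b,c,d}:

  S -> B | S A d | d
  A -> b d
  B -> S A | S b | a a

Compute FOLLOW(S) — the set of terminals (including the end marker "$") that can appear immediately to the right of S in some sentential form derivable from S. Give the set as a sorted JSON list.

Compute FIRST by fixpoint:
pass 1:
  A via A→b d: +{b}
  B via B→a a: +{a}
  S via S→B: +{a}
  S via S→d: +{d}
  S: {a,d}  A: {b}  B: {a}
pass 2:
  B via B→S A: +{d}
  S: {a,d}  A: {b}  B: {a,d}
pass 3: (no change)
  S: {a,d}  A: {b}  B: {a,d}

FOLLOW sets:
seed FOLLOW(S) with $
[1]
  B→S A: FOLLOW(S) ⊇ FIRST(A) = {b}; new: +{b}
  S→B: FOLLOW(B) ⊇ FOLLOW(S) ⊇ {$,b}; new: +{$,b}
  S→S A d: FOLLOW(A) ⊇ FIRST(d) = {d}; new: +{d}
  FOLLOW[S]={$,b}  FOLLOW[A]={d}  FOLLOW[B]={$,b}
[2]
  B→S A: FOLLOW(A) ⊇ FOLLOW(B) ⊇ {$,b}; new: +{$,b}
  FOLLOW[S]={$,b}  FOLLOW[A]={$,b,d}  FOLLOW[B]={$,b}
[3] done
  FOLLOW[S]={$,b}  FOLLOW[A]={$,b,d}  FOLLOW[B]={$,b}

FOLLOW(S) = ["$", "b"]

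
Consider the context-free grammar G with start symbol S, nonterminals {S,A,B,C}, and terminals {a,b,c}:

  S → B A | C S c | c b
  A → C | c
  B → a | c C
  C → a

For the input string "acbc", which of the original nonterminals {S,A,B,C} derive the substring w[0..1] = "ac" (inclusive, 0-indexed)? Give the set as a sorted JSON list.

Convert to CNF:
  S -> B A | C X2 | T0 T1
  A -> a | c
  B -> T0 C | a
  C -> a
  T0 -> c
  T1 -> b
  X2 -> S T0

CYK table (by increasing span) (cells [i..j] with 0 ≤ i ≤ j ≤ 1 only):
  [0..0]={A,B,C}  "a"
  [1..1]={A,T0}  "c"  orig:{A}
  [0..1]={S}  "ac"

Original NTs in T[0,1] deriving "ac": ["S"]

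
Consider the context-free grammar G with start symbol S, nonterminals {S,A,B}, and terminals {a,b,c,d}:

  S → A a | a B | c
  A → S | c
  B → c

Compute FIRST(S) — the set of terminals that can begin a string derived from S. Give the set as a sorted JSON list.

Compute FIRST by fixpoint:
round 1:
  A via A→c: +{c}
  B via B→c: +{c}
  S via S→A a: +{c}
  S via S→a B: +{a}
  FIRST[S]={a,c}  FIRST[A]={c}  FIRST[B]={c}
round 2:
  A via A→S: +{a}
  FIRST[S]={a,c}  FIRST[A]={a,c}  FIRST[B]={c}
round 3: (no change)
  FIRST[S]={a,c}  FIRST[A]={a,c}  FIRST[B]={c}

FIRST(S) = ["a", "c"]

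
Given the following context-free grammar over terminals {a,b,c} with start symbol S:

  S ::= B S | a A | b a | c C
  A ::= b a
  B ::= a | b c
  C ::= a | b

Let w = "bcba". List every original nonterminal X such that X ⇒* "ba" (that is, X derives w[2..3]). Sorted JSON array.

Convert to CNF:
  S -> B S | T0 T1 | T1 A | T2 C
  A -> T0 T1
  B -> T0 T2 | a
  C -> a | b
  T0 -> b
  T1 -> a
  T2 -> c

CYK table (by increasing span) — only the sub-triangle for w[2..3]:
  T[2,2] 'b' = {C,T0}  orig:{C}
  T[3,3] 'a' = {B,C,T1}  orig:{B,C}
  T[2,3] 'ba' = {A,S}

Original NTs in T[2,3] deriving "ba": ["A", "S"]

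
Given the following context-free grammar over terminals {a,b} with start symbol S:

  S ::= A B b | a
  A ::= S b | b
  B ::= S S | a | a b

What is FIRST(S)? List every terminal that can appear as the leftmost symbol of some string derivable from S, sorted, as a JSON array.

FIRST sets, iterate to fixpoint:
[1]
  A via A→b: +{b}
  B via B→a: +{a}
  S via S→A B b: +{b}
  S via S→a: +{a}
  S: {a,b}  A: {b}  B: {a}
[2]
  A via A→S b: +{a}
  B via B→S S: +{b}
  S: {a,b}  A: {a,b}  B: {a,b}
[3] done
  S: {a,b}  A: {a,b}  B: {a,b}

FIRST(S) = ["a", "b"]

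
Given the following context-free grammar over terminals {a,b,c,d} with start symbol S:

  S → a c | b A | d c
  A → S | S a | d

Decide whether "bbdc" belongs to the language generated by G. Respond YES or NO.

Convert to CNF:
  S -> T0 T1 | T2 A | T3 T1
  A -> S T0 | T0 T1 | T2 A | T3 T1 | d
  T0 -> a
  T1 -> c
  T2 -> b
  T3 -> d

CYK fill:
  cell(0,0) b: {T2}  orig:{}
  cell(1,1) b: {T2}  orig:{}
  cell(2,2) d: {A,T3}  orig:{A}
  cell(3,3) c: {T1}  orig:{}
  cell(0,1) bb: ∅
  cell(1,2) bd: {A,S}
  cell(2,3) dc: {A,S}
  cell(0,2) bbd: {A,S}
  cell(1,3) bdc: {A,S}
  cell(0,3) bbdc: {A,S}

S ∈ T[0,3] ⇒ YES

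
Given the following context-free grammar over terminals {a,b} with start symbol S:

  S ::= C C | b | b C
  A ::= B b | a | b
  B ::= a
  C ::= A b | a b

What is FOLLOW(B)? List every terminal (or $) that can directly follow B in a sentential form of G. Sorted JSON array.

Compute FIRST by fixpoint:
[1]
  A via A→a: +{a}
  A via A→b: +{b}
  B via B→a: +{a}
  C via C→A b: +{a,b}
  S via S→C C: +{a,b}
  FIRST[S]={a,b}  FIRST[A]={a,b}  FIRST[B]={a}  FIRST[C]={a,b}
[2] (stable)
  FIRST[S]={a,b}  FIRST[A]={a,b}  FIRST[B]={a}  FIRST[C]={a,b}

Compute FOLLOW by fixpoint:
seed FOLLOW(S) with $
pass 1:
  A→B b: FOLLOW(B) ⊇ FIRST(b) = {b}; new: +{b}
  C→A b: FOLLOW(A) ⊇ FIRST(b) = {b}; new: +{b}
  S→C C: FOLLOW(C) ⊇ FIRST(C) = {a,b}; new: +{a,b}
  S→C C: FOLLOW(C) ⊇ FOLLOW(S) ⊇ {$}; new: +{$}
  S: {$}  A: {b}  B: {b}  C: {$,a,b}
pass 2: (stable)
  S: {$}  A: {b}  B: {b}  C: {$,a,b}

FOLLOW(B) = ["b"]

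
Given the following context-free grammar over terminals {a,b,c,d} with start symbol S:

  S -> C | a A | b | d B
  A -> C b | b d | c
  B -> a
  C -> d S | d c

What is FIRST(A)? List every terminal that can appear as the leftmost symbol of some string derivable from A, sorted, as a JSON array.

Compute FIRST by fixpoint:
pass 1:
  A via A→b d: +{b}
  A via A→c: +{c}
  B via B→a: +{a}
  C via C→d S: +{d}
  S via S→C: +{d}
  S via S→a A: +{a}
  S via S→b: +{b}
  S: {a,b,d}  A: {b,c}  B: {a}  C: {d}
pass 2:
  A via A→C b: +{d}
  S: {a,b,d}  A: {b,c,d}  B: {a}  C: {d}
pass 3: — fixpoint
  S: {a,b,d}  A: {b,c,d}  B: {a}  C: {d}

FIRST(A) = ["b", "c", "d"]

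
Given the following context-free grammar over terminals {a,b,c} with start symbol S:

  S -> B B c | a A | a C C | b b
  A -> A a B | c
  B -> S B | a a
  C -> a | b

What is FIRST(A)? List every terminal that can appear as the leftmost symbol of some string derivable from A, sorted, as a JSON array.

FIRST iteration:
iter 1:
  A via A→c: +{c}
  B via B→a a: +{a}
  C via C→a: +{a}
  C via C→b: +{b}
  S via S→B B c: +{a}
  S via S→b b: +{b}
  S: {a,b}  A: {c}  B: {a}  C: {a,b}
iter 2:
  B via B→S B: +{b}
  S: {a,b}  A: {c}  B: {a,b}  C: {a,b}
iter 3: (no change)
  S: {a,b}  A: {c}  B: {a,b}  C: {a,b}

FIRST(A) = ["c"]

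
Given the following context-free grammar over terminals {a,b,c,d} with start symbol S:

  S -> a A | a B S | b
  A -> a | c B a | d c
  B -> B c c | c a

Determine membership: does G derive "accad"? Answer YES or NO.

CNF form of G:
  S -> T1 A | T1 X5 | b
  A -> T0 X3 | T2 T0 | a
  B -> B X4 | T0 T1
  T0 -> c
  T1 -> a
  T2 -> d
  X3 -> B T1
  X4 -> T0 T0
  X5 -> B S

CYK table (by increasing span):
  T[0,0] 'a' = {A,T1}  orig:{A}
  T[1,1] 'c' = {T0}  orig:{}
  T[2,2] 'c' = {T0}  orig:{}
  T[3,3] 'a' = {A,T1}  orig:{A}
  T[4,4] 'd' = {T2}  orig:{}
  T[0,1] 'ac' = ∅
  T[1,2] 'cc' = {X4}  orig:{}
  T[2,3] 'ca' = {B}
  T[3,4] 'ad' = ∅
  T[0,2] 'acc' = ∅
  T[1,3] 'cca' = ∅
  T[2,4] 'cad' = ∅
  T[0,3] 'acca' = ∅
  T[1,4] 'ccad' = ∅
  T[0,4] 'accad' = ∅

S ∉ T[0,4] ⇒ NO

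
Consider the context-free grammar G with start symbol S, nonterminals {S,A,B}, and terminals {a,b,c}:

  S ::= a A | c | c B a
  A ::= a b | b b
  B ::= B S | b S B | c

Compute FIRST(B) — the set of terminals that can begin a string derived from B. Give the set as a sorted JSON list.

Compute FIRST by fixpoint:
round 1:
  A via A→a b: +{a}
  A via A→b b: +{b}
  B via B→b S B: +{b}
  B via B→c: +{c}
  S via S→a A: +{a}
  S via S→c: +{c}
  S: {a,c}  A: {a,b}  B: {b,c}
round 2: — fixpoint
  S: {a,c}  A: {a,b}  B: {b,c}

FIRST(B) = ["b", "c"]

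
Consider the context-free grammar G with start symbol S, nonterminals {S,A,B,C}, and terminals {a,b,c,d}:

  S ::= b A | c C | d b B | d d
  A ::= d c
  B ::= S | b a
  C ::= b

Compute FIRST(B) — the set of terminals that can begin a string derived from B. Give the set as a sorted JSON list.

FIRST sets, iterate to fixpoint:
pass 1:
  A via A→d c: +{d}
  B via B→b a: +{b}
  C via C→b: +{b}
  S via S→b A: +{b}
  S via S→c C: +{c}
  S via S→d b B: +{d}
  FIRST(S)={b,c,d}  FIRST(A)={d}  FIRST(B)={b}  FIRST(C)={b}
pass 2:
  B via B→S: +{c,d}
  FIRST(S)={b,c,d}  FIRST(A)={d}  FIRST(B)={b,c,d}  FIRST(C)={b}
pass 3: (no change)
  FIRST(S)={b,c,d}  FIRST(A)={d}  FIRST(B)={b,c,d}  FIRST(C)={b}

FIRST(B) = ["b", "c", "d"]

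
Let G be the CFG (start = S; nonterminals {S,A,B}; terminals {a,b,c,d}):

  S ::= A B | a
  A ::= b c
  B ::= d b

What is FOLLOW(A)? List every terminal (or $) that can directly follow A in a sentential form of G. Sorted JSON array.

Compute FIRST by fixpoint:
round 1:
  A via A→b c: +{b}
  B via B→d b: +{d}
  S via S→A B: +{b}
  S via S→a: +{a}
  FIRST[S]={a,b}  FIRST[A]={b}  FIRST[B]={d}
round 2: done
  FIRST[S]={a,b}  FIRST[A]={b}  FIRST[B]={d}

FOLLOW iteration:
seed FOLLOW(S) with $
[1]
  S→A B: FOLLOW(A) ⊇ FIRST(B) = {d}; new: +{d}
  S→A B: FOLLOW(B) ⊇ FOLLOW(S) ⊇ {$}; new: +{$}
  FOLLOW[S]={$}  FOLLOW[A]={d}  FOLLOW[B]={$}
[2] — fixpoint
  FOLLOW[S]={$}  FOLLOW[A]={d}  FOLLOW[B]={$}

FOLLOW(A) = ["d"]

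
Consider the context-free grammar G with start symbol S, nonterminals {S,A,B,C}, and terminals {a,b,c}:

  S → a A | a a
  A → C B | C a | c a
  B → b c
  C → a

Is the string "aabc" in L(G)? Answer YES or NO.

CNF form of G:
  S -> T0 A | T0 T0
  A -> C B | C T0 | T1 T0
  B -> T2 T1
  C -> a
  T0 -> a
  T1 -> c
  T2 -> b

Fill CYK table bottom-up:
  cell(0,0) a: {C,T0}  orig:{C}
  cell(1,1) a: {C,T0}  orig:{C}
  cell(2,2) b: {T2}  orig:{}
  cell(3,3) c: {T1}  orig:{}
  cell(0,1) aa: {A,S}
  cell(1,2) ab: ∅
  cell(2,3) bc: {B}
  cell(0,2) aab: ∅
  cell(1,3) abc: {A}
  cell(0,3) aabc: {S}

S ∈ T[0,3] ⇒ YES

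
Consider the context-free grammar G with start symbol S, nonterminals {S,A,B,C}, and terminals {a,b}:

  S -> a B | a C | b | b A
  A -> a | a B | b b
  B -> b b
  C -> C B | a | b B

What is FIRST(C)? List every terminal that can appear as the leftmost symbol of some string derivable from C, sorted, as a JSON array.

Compute FIRST by fixpoint:
iter 1:
  A via A→a: +{a}
  A via A→b b: +{b}
  B via B→b b: +{b}
  C via C→a: +{a}
  C via C→b B: +{b}
  S via S→a B: +{a}
  S via S→b: +{b}
  S: {a,b}  A: {a,b}  B: {b}  C: {a,b}
iter 2: — fixpoint
  S: {a,b}  A: {a,b}  B: {b}  C: {a,b}

FIRST(C) = ["a", "b"]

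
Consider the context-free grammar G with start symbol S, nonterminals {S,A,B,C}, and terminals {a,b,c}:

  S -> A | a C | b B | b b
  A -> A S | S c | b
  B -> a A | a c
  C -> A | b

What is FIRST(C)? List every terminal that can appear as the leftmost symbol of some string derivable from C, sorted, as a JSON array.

FIRST sets, iterate to fixpoint:
round 1:
  A via A→b: +{b}
  B via B→a A: +{a}
  C via C→A: +{b}
  S via S→A: +{b}
  S via S→a C: +{a}
  FIRST[S]={a,b}  FIRST[A]={b}  FIRST[B]={a}  FIRST[C]={b}
round 2:
  A via A→S c: +{a}
  C via C→A: +{a}
  FIRST[S]={a,b}  FIRST[A]={a,b}  FIRST[B]={a}  FIRST[C]={a,b}
round 3: done
  FIRST[S]={a,b}  FIRST[A]={a,b}  FIRST[B]={a}  FIRST[C]={a,b}

FIRST(C) = ["a", "b"]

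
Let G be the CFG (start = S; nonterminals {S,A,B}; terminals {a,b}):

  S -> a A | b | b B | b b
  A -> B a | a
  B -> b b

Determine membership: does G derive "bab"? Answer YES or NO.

CNF form of G:
  S -> T0 A | T1 B | T1 T1 | b
  A -> B T0 | a
  B -> T1 T1
  T0 -> a
  T1 -> b

Fill CYK table bottom-up:
  cell(0,0) b: {S,T1}  orig:{S}
  cell(1,1) a: {A,T0}  orig:{A}
  cell(2,2) b: {S,T1}  orig:{S}
  cell(0,1) ba: ∅
  cell(1,2) ab: ∅
  cell(0,2) bab: ∅

S ∉ T[0,2] ⇒ NO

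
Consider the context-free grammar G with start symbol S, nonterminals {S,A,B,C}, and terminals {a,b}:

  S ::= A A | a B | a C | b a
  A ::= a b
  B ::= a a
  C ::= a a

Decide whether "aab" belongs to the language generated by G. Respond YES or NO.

Convert to CNF:
  S -> A A | T0 B | T0 C | T1 T0
  A -> T0 T1
  B -> T0 T0
  C -> T0 T0
  T0 -> a
  T1 -> b

CYK fill:
  cell(0,0) a: {T0}  orig:{}
  cell(1,1) a: {T0}  orig:{}
  cell(2,2) b: {T1}  orig:{}
  cell(0,1) aa: {B,C}
  cell(1,2) ab: {A}
  cell(0,2) aab: ∅

S ∉ T[0,2] ⇒ NO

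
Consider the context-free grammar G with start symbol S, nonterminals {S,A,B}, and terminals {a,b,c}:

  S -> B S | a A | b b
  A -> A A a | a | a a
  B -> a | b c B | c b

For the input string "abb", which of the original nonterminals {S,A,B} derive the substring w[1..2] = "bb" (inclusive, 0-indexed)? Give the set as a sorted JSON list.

CNF form of G:
  S -> B S | T0 A | T1 T1
  A -> A X3 | T0 T0 | a
  B -> T1 X4 | T2 T1 | a
  T0 -> a
  T1 -> b
  T2 -> c
  X3 -> A T0
  X4 -> T2 B

CYK table (by increasing span) — only the sub-triangle for w[1..2]:
  [1..1]={T1}  "b"  orig:{}
  [2..2]={T1}  "b"  orig:{}
  [1..2]={S}  "bb"

Original NTs in T[1,2] deriving "bb": ["S"]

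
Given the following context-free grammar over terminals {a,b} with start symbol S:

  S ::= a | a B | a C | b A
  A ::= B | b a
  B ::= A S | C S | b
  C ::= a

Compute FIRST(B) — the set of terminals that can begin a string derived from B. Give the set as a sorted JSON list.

Compute FIRST by fixpoint:
round 1:
  A via A→b a: +{b}
  B via B→A S: +{b}
  C via C→a: +{a}
  S via S→a: +{a}
  S via S→b A: +{b}
  FIRST(S)={a,b}  FIRST(A)={b}  FIRST(B)={b}  FIRST(C)={a}
round 2:
  B via B→C S: +{a}
  FIRST(S)={a,b}  FIRST(A)={b}  FIRST(B)={a,b}  FIRST(C)={a}
round 3:
  A via A→B: +{a}
  FIRST(S)={a,b}  FIRST(A)={a,b}  FIRST(B)={a,b}  FIRST(C)={a}
round 4: (stable)
  FIRST(S)={a,b}  FIRST(A)={a,b}  FIRST(B)={a,b}  FIRST(C)={a}

FIRST(B) = ["a", "b"]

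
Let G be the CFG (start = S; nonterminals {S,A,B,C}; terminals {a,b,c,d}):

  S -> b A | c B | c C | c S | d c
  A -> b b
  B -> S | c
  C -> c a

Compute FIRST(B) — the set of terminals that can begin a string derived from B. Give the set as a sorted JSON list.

Compute FIRST by fixpoint:
[1]
  A via A→b b: +{b}
  B via B→c: +{c}
  C via C→c a: +{c}
  S via S→b A: +{b}
  S via S→c B: +{c}
  S via S→d c: +{d}
  FIRST(S)={b,c,d}  FIRST(A)={b}  FIRST(B)={c}  FIRST(C)={c}
[2]
  B via B→S: +{b,d}
  FIRST(S)={b,c,d}  FIRST(A)={b}  FIRST(B)={b,c,d}  FIRST(C)={c}
[3] done
  FIRST(S)={b,c,d}  FIRST(A)={b}  FIRST(B)={b,c,d}  FIRST(C)={c}

FIRST(B) = ["b", "c", "d"]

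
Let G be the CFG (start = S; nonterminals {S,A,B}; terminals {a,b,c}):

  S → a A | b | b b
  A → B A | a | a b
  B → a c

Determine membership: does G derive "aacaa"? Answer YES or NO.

CNF form of G:
  S -> T0 A | T1 T1 | b
  A -> B A | T0 T1 | a
  B -> T0 T2
  T0 -> a
  T1 -> b
  T2 -> c

Fill CYK table bottom-up:
  cell(0,0) a: {A,T0}  orig:{A}
  cell(1,1) a: {A,T0}  orig:{A}
  cell(2,2) c: {T2}  orig:{}
  cell(3,3) a: {A,T0}  orig:{A}
  cell(4,4) a: {A,T0}  orig:{A}
  cell(0,1) aa: {S}
  cell(1,2) ac: {B}
  cell(2,3) ca: ∅
  cell(3,4) aa: {S}
  cell(0,2) aac: ∅
  cell(1,3) aca: {A}
  cell(2,4) caa: ∅
  cell(0,3) aaca: {S}
  cell(1,4) acaa: ∅
  cell(0,4) aacaa: ∅

S ∉ T[0,4] ⇒ NO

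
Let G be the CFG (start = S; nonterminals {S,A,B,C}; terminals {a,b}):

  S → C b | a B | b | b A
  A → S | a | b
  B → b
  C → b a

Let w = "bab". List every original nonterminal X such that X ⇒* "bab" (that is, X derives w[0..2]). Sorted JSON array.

Convert to CNF:
  S -> C T0 | T0 A | T1 B | b
  A -> C T0 | T0 A | T1 B | a | b
  B -> b
  C -> T0 T1
  T0 -> b
  T1 -> a

Fill CYK table bottom-up — only the sub-triangle for w[0..2]:
  cell(0,0) b: {A,B,S,T0}  orig:{A,B,S}
  cell(1,1) a: {A,T1}  orig:{A}
  cell(2,2) b: {A,B,S,T0}  orig:{A,B,S}
  cell(0,1) ba: {A,C,S}
  cell(1,2) ab: {A,S}
  cell(0,2) bab: {A,S}

Original NTs in T[0,2] deriving "bab": ["A", "S"]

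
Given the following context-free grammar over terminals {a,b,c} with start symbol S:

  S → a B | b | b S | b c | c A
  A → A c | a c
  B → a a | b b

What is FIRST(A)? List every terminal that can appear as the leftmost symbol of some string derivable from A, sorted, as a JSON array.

FIRST sets, iterate to fixpoint:
pass 1:
  A via A→a c: +{a}
  B via B→a a: +{a}
  B via B→b b: +{b}
  S via S→a B: +{a}
  S via S→b: +{b}
  S via S→c A: +{c}
  FIRST[S]={a,b,c}  FIRST[A]={a}  FIRST[B]={a,b}
pass 2: (no change)
  FIRST[S]={a,b,c}  FIRST[A]={a}  FIRST[B]={a,b}

FIRST(A) = ["a"]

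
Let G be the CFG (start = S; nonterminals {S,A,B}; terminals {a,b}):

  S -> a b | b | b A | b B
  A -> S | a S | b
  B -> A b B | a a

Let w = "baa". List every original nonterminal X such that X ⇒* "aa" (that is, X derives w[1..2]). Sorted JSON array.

CNF form of G:
  S -> T0 T1 | T1 A | T1 B | b
  A -> T0 S | T0 T1 | T1 A | T1 B | b
  B -> A X2 | T0 T0
  T0 -> a
  T1 -> b
  X2 -> T1 B

Fill CYK table bottom-up, restricted to cells inside w[1..2]:
  [1..1]={T0}  "a"  orig:{}
  [2..2]={T0}  "a"  orig:{}
  [1..2]={B}  "aa"

Original NTs in T[1,2] deriving "aa": ["B"]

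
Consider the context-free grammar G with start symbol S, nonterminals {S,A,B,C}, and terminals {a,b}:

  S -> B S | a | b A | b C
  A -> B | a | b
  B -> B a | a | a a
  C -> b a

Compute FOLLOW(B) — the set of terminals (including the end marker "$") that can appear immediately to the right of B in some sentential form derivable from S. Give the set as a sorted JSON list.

Compute FIRST by fixpoint:
pass 1:
  A via A→a: +{a}
  A via A→b: +{b}
  B via B→a: +{a}
  C via C→b a: +{b}
  S via S→B S: +{a}
  S via S→b A: +{b}
  S: {a,b}  A: {a,b}  B: {a}  C: {b}
pass 2: (no change)
  S: {a,b}  A: {a,b}  B: {a}  C: {b}

Compute FOLLOW by fixpoint:
seed FOLLOW(S) with $
round 1:
  B→B a: FOLLOW(B) ⊇ FIRST(a) = {a}; new: +{a}
  S→B S: FOLLOW(B) ⊇ FIRST(S) = {a,b}; new: +{b}
  S→b A: FOLLOW(A) ⊇ FOLLOW(S) ⊇ {$}; new: +{$}
  S→b C: FOLLOW(C) ⊇ FOLLOW(S) ⊇ {$}; new: +{$}
  FOLLOW[S]={$}  FOLLOW[A]={$}  FOLLOW[B]={a,b}  FOLLOW[C]={$}
round 2:
  A→B: FOLLOW(B) ⊇ FOLLOW(A) ⊇ {$}; new: +{$}
  FOLLOW[S]={$}  FOLLOW[A]={$}  FOLLOW[B]={$,a,b}  FOLLOW[C]={$}
round 3: (stable)
  FOLLOW[S]={$}  FOLLOW[A]={$}  FOLLOW[B]={$,a,b}  FOLLOW[C]={$}

FOLLOW(B) = ["$", "a", "b"]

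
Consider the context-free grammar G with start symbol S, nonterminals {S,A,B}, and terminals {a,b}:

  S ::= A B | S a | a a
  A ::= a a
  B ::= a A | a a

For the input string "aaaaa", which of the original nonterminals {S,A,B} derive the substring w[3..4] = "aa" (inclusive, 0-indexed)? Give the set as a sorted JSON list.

CNF form of G:
  S -> A B | S T0 | T0 T0
  A -> T0 T0
  B -> T0 A | T0 T0
  T0 -> a

Fill CYK table bottom-up, restricted to cells inside w[3..4]:
  T[3,3] 'a' = {T0}  orig:{}
  T[4,4] 'a' = {T0}  orig:{}
  T[3,4] 'aa' = {A,B,S}

Original NTs in T[3,4] deriving "aa": ["A", "B", "S"]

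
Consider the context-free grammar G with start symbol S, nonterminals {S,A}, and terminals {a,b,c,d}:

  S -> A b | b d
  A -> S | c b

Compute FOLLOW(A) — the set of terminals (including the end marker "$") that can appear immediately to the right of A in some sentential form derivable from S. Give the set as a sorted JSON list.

FIRST iteration:
pass 1:
  A via A→c b: +{c}
  S via S→A b: +{c}
  S via S→b d: +{b}
  S: {b,c}  A: {c}
pass 2:
  A via A→S: +{b}
  S: {b,c}  A: {b,c}
pass 3: (no change)
  S: {b,c}  A: {b,c}

FOLLOW sets:
initialize: $ ∈ FOLLOW(S)
[1]
  S→A b: FOLLOW(A) ⊇ FIRST(b) = {b}; new: +{b}
  FOLLOW[S]={$}  FOLLOW[A]={b}
[2]
  A→S: FOLLOW(S) ⊇ FOLLOW(A) ⊇ {b}; new: +{b}
  FOLLOW[S]={$,b}  FOLLOW[A]={b}
[3] (no change)
  FOLLOW[S]={$,b}  FOLLOW[A]={b}

FOLLOW(A) = ["b"]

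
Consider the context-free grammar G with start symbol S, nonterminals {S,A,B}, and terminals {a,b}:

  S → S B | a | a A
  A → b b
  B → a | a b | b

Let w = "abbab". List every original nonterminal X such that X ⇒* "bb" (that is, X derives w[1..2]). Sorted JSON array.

CNF form of G:
  S -> S B | T1 A | a
  A -> T0 T0
  B -> T1 T0 | a | b
  T0 -> b
  T1 -> a

CYK table (by increasing span) — only the sub-triangle for w[1..2]:
  cell(1,1) b: {B,T0}  orig:{B}
  cell(2,2) b: {B,T0}  orig:{B}
  cell(1,2) bb: {A}

Original NTs in T[1,2] deriving "bb": ["A"]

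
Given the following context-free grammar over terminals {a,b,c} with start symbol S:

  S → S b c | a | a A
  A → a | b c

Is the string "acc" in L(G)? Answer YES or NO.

CNF form of G:
  S -> S X3 | T2 A | a
  A -> T0 T1 | a
  T0 -> b
  T1 -> c
  T2 -> a
  X3 -> T0 T1

CYK fill:
  [0..0]={A,S,T2}  "a"  orig:{A,S}
  [1..1]={T1}  "c"  orig:{}
  [2..2]={T1}  "c"  orig:{}
  [0..1]=∅  "ac"
  [1..2]=∅  "cc"
  [0..2]=∅  "acc"

S ∉ T[0,2] ⇒ NO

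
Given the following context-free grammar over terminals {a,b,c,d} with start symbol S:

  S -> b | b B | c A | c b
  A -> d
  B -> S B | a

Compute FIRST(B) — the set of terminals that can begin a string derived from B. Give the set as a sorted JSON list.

FIRST sets, iterate to fixpoint:
iter 1:
  A via A→d: +{d}
  B via B→a: +{a}
  S via S→b: +{b}
  S via S→c A: +{c}
  FIRST[S]={b,c}  FIRST[A]={d}  FIRST[B]={a}
iter 2:
  B via B→S B: +{b,c}
  FIRST[S]={b,c}  FIRST[A]={d}  FIRST[B]={a,b,c}
iter 3: (stable)
  FIRST[S]={b,c}  FIRST[A]={d}  FIRST[B]={a,b,c}

FIRST(B) = ["a", "b", "c"]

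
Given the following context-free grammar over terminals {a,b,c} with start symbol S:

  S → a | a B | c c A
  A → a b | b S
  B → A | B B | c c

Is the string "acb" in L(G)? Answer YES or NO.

Convert to CNF:
  S -> T0 B | T2 X3 | a
  A -> T0 T1 | T1 S
  B -> B B | T0 T1 | T1 S | T2 T2
  T0 -> a
  T1 -> b
  T2 -> c
  X3 -> T2 A

CYK fill:
  [0..0]={S,T0}  "a"  orig:{S}
  [1..1]={T2}  "c"  orig:{}
  [2..2]={T1}  "b"  orig:{}
  [0..1]=∅  "ac"
  [1..2]=∅  "cb"
  [0..2]=∅  "acb"

S ∉ T[0,2] ⇒ NO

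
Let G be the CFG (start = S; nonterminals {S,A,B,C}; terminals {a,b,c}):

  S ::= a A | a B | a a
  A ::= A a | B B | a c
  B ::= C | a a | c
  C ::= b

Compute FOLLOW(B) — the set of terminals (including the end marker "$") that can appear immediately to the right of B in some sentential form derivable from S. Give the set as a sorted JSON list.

FIRST sets, iterate to fixpoint:
pass 1:
  A via A→a c: +{a}
  B via B→a a: +{a}
  B via B→c: +{c}
  C via C→b: +{b}
  S via S→a A: +{a}
  FIRST(S)={a}  FIRST(A)={a}  FIRST(B)={a,c}  FIRST(C)={b}
pass 2:
  A via A→B B: +{c}
  B via B→C: +{b}
  FIRST(S)={a}  FIRST(A)={a,c}  FIRST(B)={a,b,c}  FIRST(C)={b}
pass 3:
  A via A→B B: +{b}
  FIRST(S)={a}  FIRST(A)={a,b,c}  FIRST(B)={a,b,c}  FIRST(C)={b}
pass 4: done
  FIRST(S)={a}  FIRST(A)={a,b,c}  FIRST(B)={a,b,c}  FIRST(C)={b}

Compute FOLLOW by fixpoint:
seed FOLLOW(S) with $
pass 1:
  A→A a: FOLLOW(A) ⊇ FIRST(a) = {a}; new: +{a}
  A→B B: FOLLOW(B) ⊇ FIRST(B) = {a,b,c}; new: +{a,b,c}
  B→C: FOLLOW(C) ⊇ FOLLOW(B) ⊇ {a,b,c}; new: +{a,b,c}
  S→a A: FOLLOW(A) ⊇ FOLLOW(S) ⊇ {$}; new: +{$}
  S→a B: FOLLOW(B) ⊇ FOLLOW(S) ⊇ {$}; new: +{$}
  FOLLOW[S]={$}  FOLLOW[A]={$,a}  FOLLOW[B]={$,a,b,c}  FOLLOW[C]={a,b,c}
pass 2:
  B→C: FOLLOW(C) ⊇ FOLLOW(B) ⊇ {$,a,b,c}; new: +{$}
  FOLLOW[S]={$}  FOLLOW[A]={$,a}  FOLLOW[B]={$,a,b,c}  FOLLOW[C]={$,a,b,c}
pass 3: done
  FOLLOW[S]={$}  FOLLOW[A]={$,a}  FOLLOW[B]={$,a,b,c}  FOLLOW[C]={$,a,b,c}

FOLLOW(B) = ["$", "a", "b", "c"]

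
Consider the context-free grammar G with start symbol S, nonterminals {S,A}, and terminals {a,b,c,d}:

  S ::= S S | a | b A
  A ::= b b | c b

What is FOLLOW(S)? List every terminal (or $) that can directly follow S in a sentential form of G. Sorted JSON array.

FIRST iteration:
pass 1:
  A via A→b b: +{b}
  A via A→c b: +{c}
  S via S→a: +{a}
  S via S→b A: +{b}
  FIRST(S)={a,b}  FIRST(A)={b,c}
pass 2: — fixpoint
  FIRST(S)={a,b}  FIRST(A)={b,c}

FOLLOW sets:
FOLLOW(S) := {$}
round 1:
  S→S S: FOLLOW(S) ⊇ FIRST(S) = {a,b}; new: +{a,b}
  S→b A: FOLLOW(A) ⊇ FOLLOW(S) ⊇ {$,a,b}; new: +{$,a,b}
  FOLLOW(S)={$,a,b}  FOLLOW(A)={$,a,b}
round 2: (no change)
  FOLLOW(S)={$,a,b}  FOLLOW(A)={$,a,b}

FOLLOW(S) = ["$", "a", "b"]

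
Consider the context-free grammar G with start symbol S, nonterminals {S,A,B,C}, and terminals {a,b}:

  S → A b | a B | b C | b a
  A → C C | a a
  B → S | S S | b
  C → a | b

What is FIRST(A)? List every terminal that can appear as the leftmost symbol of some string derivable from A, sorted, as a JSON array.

Compute FIRST by fixpoint:
iter 1:
  A via A→a a: +{a}
  B via B→b: +{b}
  C via C→a: +{a}
  C via C→b: +{b}
  S via S→A b: +{a}
  S via S→b C: +{b}
  S: {a,b}  A: {a}  B: {b}  C: {a,b}
iter 2:
  A via A→C C: +{b}
  B via B→S: +{a}
  S: {a,b}  A: {a,b}  B: {a,b}  C: {a,b}
iter 3: — fixpoint
  S: {a,b}  A: {a,b}  B: {a,b}  C: {a,b}

FIRST(A) = ["a", "b"]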